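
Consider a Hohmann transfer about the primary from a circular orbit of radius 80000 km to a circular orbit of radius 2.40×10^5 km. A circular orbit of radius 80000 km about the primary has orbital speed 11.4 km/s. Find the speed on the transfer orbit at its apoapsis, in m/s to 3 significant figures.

From the circular-orbit relation v² = μ/r at r = 80000 km: μ = v²r = (11.4)² × 80000 = 1.03968×10^7 km³/s².
The Hohmann ellipse has a_t = (r₁ + r₂)/2 = 1.600×10^5 km.
The apoapsis of the transfer ellipse is at r = 2.400×10^5 km.
From the vis-viva equation, v = √[μ(2/r − 1/a_t)] = 4.654 km/s.

v = 4650 m/s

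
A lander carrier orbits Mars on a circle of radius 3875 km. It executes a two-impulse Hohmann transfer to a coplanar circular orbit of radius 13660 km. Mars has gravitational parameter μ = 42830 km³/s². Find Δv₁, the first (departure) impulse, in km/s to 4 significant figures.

The Hohmann ellipse has a_t = (r₁ + r₂)/2 = 8767.5 km.
On the circular orbit at r = 3875 km, v_c = √(μ/r) = 3.3246 km/s.
Transfer-orbit speed at the same r (vis-viva, a = a_t): v_t = √[μ(2/r − 1/a_t)] = 4.1498 km/s.
Δv₁ = |v_t − v_c| = |4.1498 − 3.3246| = 0.8252 km/s.

Δv₁ = 0.8252 km/s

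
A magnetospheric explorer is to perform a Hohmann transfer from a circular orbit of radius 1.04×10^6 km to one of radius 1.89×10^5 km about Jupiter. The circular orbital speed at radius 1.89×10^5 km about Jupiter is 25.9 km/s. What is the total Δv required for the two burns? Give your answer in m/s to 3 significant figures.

From the circular-orbit relation v² = μ/r at r = 1.89×10^5 km: μ = v²r = (25.9)² × 1.89×10^5 = 1.26783×10^8 km³/s².
Transfer-ellipse semi-major axis a_t = (r₁ + r₂)/2 = (1.040×10^6 + 1.890×10^5)/2 = 6.145×10^5 km.
Circular speed at r₁: v₁ = √(μ/r₁) = √(1.26783×10^8/1.040×10^6) = 11.041 km/s.
On the transfer ellipse at r₁, vis-viva equation gives v_a = √[μ(2/r₁ − 1/a_t)] = 6.1233 km/s.
First burn Δv₁ = |v_a − v₁| = 4.918 km/s.
At r₂, v₂ = √(μ/r₂) = 25.900 km/s.
Transfer-orbit speed at r₂: v_p = √[μ(2/r₂ − 1/a_t)] = 33.694 km/s.
Second burn Δv₂ = |v₂ − v_p| = 7.794 km/s.
Total Δv = Δv₁ + Δv₂ = 12.71 km/s.

Δv = 12700 m/s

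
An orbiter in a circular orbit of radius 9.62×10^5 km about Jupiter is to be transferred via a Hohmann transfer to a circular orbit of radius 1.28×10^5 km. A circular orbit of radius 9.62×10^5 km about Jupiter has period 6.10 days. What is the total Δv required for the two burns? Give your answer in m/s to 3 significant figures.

Δv = 16200 m/s

From Kepler's third law T² = 4π²r³/μ at r = 9.62×10^5 km, T = 6.10 days = 6.10 × 86400 s = 5.2704×10^5 s: μ = 4π²r³/T² = 1.26531×10^8 km³/s².
Semi-major axis of the transfer orbit: a_t = (9.620×10^5 + 1.280×10^5)/2 = 5.450×10^5 km.
Circular speed at r₁: v₁ = √(μ/r₁) = √(1.26531×10^8/9.620×10^5) = 11.469 km/s.
Transfer-orbit speed at r₁ (vis-viva equation): v_a = √[μ(2/r₁ − 1/a_t)] = 5.5580 km/s.
First burn Δv₁ = |v_a − v₁| = 5.911 km/s.
Circular speed at r₂: v₂ = √(μ/r₂) = 31.44 km/s.
Transfer-orbit speed at r₂: v_p = √[μ(2/r₂ − 1/a_t)] = 41.77 km/s.
Second burn Δv₂ = |v₂ − v_p| = 10.33 km/s.
Total Δv = Δv₁ + Δv₂ = 16.24 km/s.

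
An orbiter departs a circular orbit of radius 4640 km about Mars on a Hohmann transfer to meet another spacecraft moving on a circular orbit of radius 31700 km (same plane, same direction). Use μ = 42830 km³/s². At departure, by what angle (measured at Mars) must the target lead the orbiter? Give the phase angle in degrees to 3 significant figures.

φ = 102°

The Hohmann ellipse has a_t = (r₁ + r₂)/2 = 18170 km.
The half-period of the transfer ellipse is t = π√(a_t³/μ) = 37180 s.
The target's mean motion on its circular orbit is ω₂ = √(μ/r₂³) = 3.6668×10^-5 rad/s.
Angle swept by the target during transfer: ω₂·t = 1.3633 rad = 78.11°.
Arrival is 180° from departure on the ellipse, so φ = 180° − 78.11° = 102°.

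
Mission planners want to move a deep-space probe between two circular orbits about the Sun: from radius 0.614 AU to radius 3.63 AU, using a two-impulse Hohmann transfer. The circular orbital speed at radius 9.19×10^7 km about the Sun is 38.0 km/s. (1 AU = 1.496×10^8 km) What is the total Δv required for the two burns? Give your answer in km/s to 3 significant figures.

From the circular-orbit relation v² = μ/r at r = 9.19×10^7 km: μ = v²r = (38.0)² × 9.19×10^7 = 1.32704×10^11 km³/s².
In km: r₁ = 0.614 × 1.496×10^8 = 9.18544×10^7 km; r₂ = 3.63 × 1.496×10^8 = 5.43048×10^8 km.
Transfer-ellipse semi-major axis a_t = (r₁ + r₂)/2 = (9.18544×10^7 + 5.43048×10^8)/2 = 3.174512×10^8 km.
At r₁ the circular-orbit speed is v₁ = √(μ/r₁) = 38.009 km/s.
Transfer-orbit speed at r₁ (v² = μ(2/r − 1/a)): v_p = √[μ(2/r₁ − 1/a_t)] = 49.713 km/s.
First burn Δv₁ = |v_p − v₁| = 11.704 km/s.
Circular speed at r₂: v₂ = √(μ/r₂) = 15.6323 km/s.
Transfer-orbit speed at r₂: v_a = √[μ(2/r₂ − 1/a_t)] = 8.40879 km/s.
Second burn Δv₂ = |v₂ − v_a| = 7.2235 km/s.
Total Δv = Δv₁ + Δv₂ = 18.93 km/s.

Δv = 18.9 km/s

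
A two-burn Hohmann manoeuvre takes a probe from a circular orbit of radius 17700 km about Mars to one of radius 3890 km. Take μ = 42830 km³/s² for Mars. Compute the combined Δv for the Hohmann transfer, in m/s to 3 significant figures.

Δv = 1550 m/s

The Hohmann ellipse has a_t = (r₁ + r₂)/2 = 10795 km.
At r₁ the circular-orbit speed is v₁ = √(μ/r₁) = 1.55556 km/s.
Transfer-orbit speed at r₁ (vis-viva): v_a = √[μ(2/r₁ − 1/a_t)] = 0.933794 km/s.
First burn Δv₁ = |v_a − v₁| = 0.62177 km/s.
Circular speed at r₂: v₂ = √(μ/r₂) = 3.31817 km/s.
Transfer-orbit speed at r₂: v_p = √[μ(2/r₂ − 1/a_t)] = 4.24888 km/s.
Second burn Δv₂ = |v₂ − v_p| = 0.93071 km/s.
Total Δv = Δv₁ + Δv₂ = 1.552 km/s.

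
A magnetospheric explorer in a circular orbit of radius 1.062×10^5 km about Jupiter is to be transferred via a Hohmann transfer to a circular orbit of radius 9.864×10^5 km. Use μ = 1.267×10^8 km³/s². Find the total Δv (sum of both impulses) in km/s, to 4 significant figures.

The Hohmann ellipse has a_t = (r₁ + r₂)/2 = 5.463×10^5 km.
At r₁ the circular-orbit speed is v₁ = √(μ/r₁) = 34.54 km/s.
On the transfer ellipse at r₁, vis-viva gives v_p = √[μ(2/r₁ − 1/a_t)] = 46.41 km/s.
First burn Δv₁ = |v_p − v₁| = 11.87 km/s.
At r₂, v₂ = √(μ/r₂) = 11.333 km/s.
Transfer-orbit speed at r₂: v_a = √[μ(2/r₂ − 1/a_t)] = 4.9970 km/s.
Second burn Δv₂ = |v₂ − v_a| = 6.336 km/s.
Δv = Δv₁ + Δv₂ = 11.87 + 6.336 = 18.21 km/s.

Δv = 18.21 km/s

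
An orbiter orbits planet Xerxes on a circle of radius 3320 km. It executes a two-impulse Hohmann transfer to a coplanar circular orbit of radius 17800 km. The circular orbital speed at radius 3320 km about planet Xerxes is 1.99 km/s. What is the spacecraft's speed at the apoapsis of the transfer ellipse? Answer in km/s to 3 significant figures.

From the circular-orbit relation v² = μ/r at r = 3320 km: μ = v²r = (1.99)² × 3320 = 13147.5 km³/s².
Transfer-ellipse semi-major axis a_t = (r₁ + r₂)/2 = (3320 + 17800)/2 = 10560 km.
The apoapsis of the transfer ellipse is at r = 17800 km.
From the vis-viva equation, v = √[μ(2/r − 1/a_t)] = 0.4819 km/s.

v = 0.482 km/s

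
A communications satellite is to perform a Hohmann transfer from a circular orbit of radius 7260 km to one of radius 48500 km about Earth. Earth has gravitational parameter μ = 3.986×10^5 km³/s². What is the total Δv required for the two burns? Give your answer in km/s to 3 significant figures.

Δv = 3.77 km/s

The Hohmann ellipse has a_t = (r₁ + r₂)/2 = 27880 km.
Circular speed at r₁: v₁ = √(μ/r₁) = √(3.986×10^5/7260) = 7.410 km/s.
On the transfer ellipse at r₁, vis-viva gives v_p = √[μ(2/r₁ − 1/a_t)] = 9.773 km/s.
First burn Δv₁ = |v_p − v₁| = 2.363 km/s.
At r₂, v₂ = √(μ/r₂) = 2.867 km/s.
Transfer-orbit speed at r₂: v_a = √[μ(2/r₂ − 1/a_t)] = 1.463 km/s.
Second burn Δv₂ = |v₂ − v_a| = 1.404 km/s.
Δv = Δv₁ + Δv₂ = 2.363 + 1.404 = 3.767 km/s.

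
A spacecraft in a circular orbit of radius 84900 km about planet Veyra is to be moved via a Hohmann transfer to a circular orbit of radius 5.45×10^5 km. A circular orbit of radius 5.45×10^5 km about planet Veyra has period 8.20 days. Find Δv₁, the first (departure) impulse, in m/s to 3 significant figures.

From Kepler's third law T² = 4π²r³/μ at r = 5.45×10^5 km, T = 8.20 days = 8.20 × 86400 s = 7.0848×10^5 s: μ = 4π²r³/T² = 1.27319×10^7 km³/s².
The Hohmann ellipse has a_t = (r₁ + r₂)/2 = 3.1495×10^5 km.
Circular speed at r = 84900 km: v_c = √(μ/r) = 12.246 km/s.
Vis-viva on the transfer ellipse at r = 84900 km gives v_t = √[μ(2/r − 1/a_t)] = 16.109 km/s.
Δv₁ = |v_t − v_c| = |16.109 − 12.246| = 3.863 km/s.

Δv₁ = 3860 m/s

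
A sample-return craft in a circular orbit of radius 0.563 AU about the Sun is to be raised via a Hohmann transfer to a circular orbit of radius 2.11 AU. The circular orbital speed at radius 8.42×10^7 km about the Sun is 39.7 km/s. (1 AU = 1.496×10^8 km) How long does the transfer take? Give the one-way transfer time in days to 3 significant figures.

From the circular-orbit relation v² = μ/r at r = 8.42×10^7 km: μ = v²r = (39.7)² × 8.42×10^7 = 1.32707×10^11 km³/s².
In km: r₁ = 0.563 × 1.496×10^8 = 8.42248×10^7 km; r₂ = 2.11 × 1.496×10^8 = 3.15656×10^8 km.
Semi-major axis of the transfer orbit: a_t = (8.42248×10^7 + 3.15656×10^8)/2 = 1.999404×10^8 km.
By Kepler's third law the transfer-orbit period is T = 2π√(a_t³/μ), so t = T/2 = 2.438×10^7 s.
Converting: 2.438×10^7 s ÷ 86400 s/day = 282 days.

t = 282 days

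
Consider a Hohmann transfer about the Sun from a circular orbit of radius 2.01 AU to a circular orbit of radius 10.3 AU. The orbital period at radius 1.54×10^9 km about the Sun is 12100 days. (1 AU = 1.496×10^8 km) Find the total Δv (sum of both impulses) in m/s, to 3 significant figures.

Δv = 10100 m/s

From Kepler's third law T² = 4π²r³/μ at r = 1.54×10^9 km, T = 12100 days = 12100 × 86400 s = 1.04544×10^9 s: μ = 4π²r³/T² = 1.31924×10^11 km³/s².
In km: r₁ = 2.01 × 1.496×10^8 = 3.00696×10^8 km; r₂ = 10.3 × 1.496×10^8 = 1.54088×10^9 km.
Semi-major axis of the transfer orbit: a_t = (3.00696×10^8 + 1.54088×10^9)/2 = 9.20788×10^8 km.
Circular speed at r₁: v₁ = √(μ/r₁) = √(1.31924×10^11/3.00696×10^8) = 20.95 km/s.
Transfer-orbit speed at r₁ (vis-viva): v_p = √[μ(2/r₁ − 1/a_t)] = 27.10 km/s.
First burn Δv₁ = |v_p − v₁| = 6.1500 km/s.
Circular speed at r₂: v₂ = √(μ/r₂) = 9.2529 km/s.
Transfer-orbit speed at r₂: v_a = √[μ(2/r₂ − 1/a_t)] = 5.2876 km/s.
Second burn Δv₂ = |v₂ − v_a| = 3.9653 km/s.
Δv = Δv₁ + Δv₂ = 6.1500 + 3.9653 = 10.12 km/s.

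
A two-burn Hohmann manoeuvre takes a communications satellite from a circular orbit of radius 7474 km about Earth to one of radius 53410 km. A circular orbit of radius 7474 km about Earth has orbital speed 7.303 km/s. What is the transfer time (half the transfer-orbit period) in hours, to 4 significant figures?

From the circular-orbit relation v² = μ/r at r = 7474 km: μ = v²r = (7.303)² × 7474 = 3.98617×10^5 km³/s².
Semi-major axis of the transfer orbit: a_t = (7474 + 53410)/2 = 30442 km.
By Kepler's third law the transfer-orbit period is T = 2π√(a_t³/μ), so t = T/2 = 26429 s.
Converting: 26429 s ÷ 3600 s/hour = 7.341 hours.

t = 7.341 hours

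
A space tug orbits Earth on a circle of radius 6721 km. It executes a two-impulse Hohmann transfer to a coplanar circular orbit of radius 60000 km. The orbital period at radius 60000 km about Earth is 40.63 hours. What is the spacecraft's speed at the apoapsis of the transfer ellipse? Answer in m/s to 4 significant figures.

v = 1157 m/s

From Kepler's third law T² = 4π²r³/μ at r = 60000 km, T = 40.63 hours = 40.63 × 3600 s = 1.46268×10^5 s: μ = 4π²r³/T² = 3.98579×10^5 km³/s².
Transfer-ellipse semi-major axis a_t = (r₁ + r₂)/2 = (6721 + 60000)/2 = 33360.5 km.
At apoapsis, r = 60000 km.
From the vis-viva equation, v = √[μ(2/r − 1/a_t)] = 1.157 km/s.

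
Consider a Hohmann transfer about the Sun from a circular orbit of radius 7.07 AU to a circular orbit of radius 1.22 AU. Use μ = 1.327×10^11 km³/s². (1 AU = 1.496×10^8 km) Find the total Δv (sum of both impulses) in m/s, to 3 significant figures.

In km: r₁ = 7.07 × 1.496×10^8 = 1.057672×10^9 km; r₂ = 1.22 × 1.496×10^8 = 1.82512×10^8 km.
Semi-major axis of the transfer orbit: a_t = (1.057672×10^9 + 1.82512×10^8)/2 = 6.20092×10^8 km.
At r₁ the circular-orbit speed is v₁ = √(μ/r₁) = 11.201 km/s.
Transfer-orbit speed at r₁ (v² = μ(2/r − 1/a)): v_a = √[μ(2/r₁ − 1/a_t)] = 6.0768 km/s.
First burn Δv₁ = |v_a − v₁| = 5.1242 km/s.
Circular speed at r₂: v₂ = √(μ/r₂) = 26.96434 km/s.
Transfer-orbit speed at r₂: v_p = √[μ(2/r₂ − 1/a_t)] = 35.21577 km/s.
Second burn Δv₂ = |v₂ − v_p| = 8.2514 km/s.
Δv = Δv₁ + Δv₂ = 5.1242 + 8.2514 = 13.38 km/s.

Δv = 13400 m/s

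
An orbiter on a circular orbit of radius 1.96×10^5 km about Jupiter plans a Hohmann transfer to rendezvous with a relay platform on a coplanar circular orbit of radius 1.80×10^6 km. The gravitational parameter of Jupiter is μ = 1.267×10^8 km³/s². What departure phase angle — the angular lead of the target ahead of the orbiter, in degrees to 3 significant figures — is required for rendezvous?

φ = 106°

Transfer-ellipse semi-major axis a_t = (r₁ + r₂)/2 = (1.960×10^5 + 1.800×10^6)/2 = 9.980×10^5 km.
Transfer time t = π√(a_t³/μ) = 2.783×10^5 s.
The target's mean motion on its circular orbit is ω₂ = √(μ/r₂³) = 4.661×10^-6 rad/s.
Angle swept by the target during transfer: ω₂·t = 1.297 rad = 74.31°.
Arrival is 180° from departure on the ellipse, so φ = 180° − 74.31° = 106°.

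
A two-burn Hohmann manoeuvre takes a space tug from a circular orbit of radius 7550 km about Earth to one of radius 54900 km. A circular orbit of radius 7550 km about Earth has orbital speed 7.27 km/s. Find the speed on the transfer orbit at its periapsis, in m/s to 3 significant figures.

From the circular-orbit relation v² = μ/r at r = 7550 km: μ = v²r = (7.27)² × 7550 = 3.99039×10^5 km³/s².
Transfer-ellipse semi-major axis a_t = (r₁ + r₂)/2 = (7550 + 54900)/2 = 31225 km.
The periapsis of the transfer ellipse is at r = 7550 km.
Vis-viva: v = √[μ(2/r − 1/a_t)] = √[3.99039×10^5 × (2/7550 − 1/31225)] = 9.640 km/s.

v = 9640 m/s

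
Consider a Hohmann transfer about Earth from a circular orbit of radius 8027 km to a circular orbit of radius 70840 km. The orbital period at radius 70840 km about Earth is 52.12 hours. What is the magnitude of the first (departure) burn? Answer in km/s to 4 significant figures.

Δv₁ = 2.398 km/s

From Kepler's third law T² = 4π²r³/μ at r = 70840 km, T = 52.12 hours = 52.12 × 3600 s = 1.87632×10^5 s: μ = 4π²r³/T² = 3.98641×10^5 km³/s².
Semi-major axis of the transfer orbit: a_t = (8027 + 70840)/2 = 39433.5 km.
On the circular orbit at r = 8027 km, v_c = √(μ/r) = 7.047 km/s.
Vis-viva on the transfer ellipse at r = 8027 km gives v_t = √[μ(2/r − 1/a_t)] = 9.445 km/s.
Δv₁ = |v_t − v_c| = |9.445 − 7.047| = 2.398 km/s.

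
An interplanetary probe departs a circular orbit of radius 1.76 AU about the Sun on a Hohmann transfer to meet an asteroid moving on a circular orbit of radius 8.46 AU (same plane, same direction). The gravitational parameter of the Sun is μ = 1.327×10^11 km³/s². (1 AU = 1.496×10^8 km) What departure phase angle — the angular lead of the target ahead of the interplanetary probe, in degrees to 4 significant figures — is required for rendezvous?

In km: r₁ = 1.76 × 1.496×10^8 = 2.63296×10^8 km; r₂ = 8.46 × 1.496×10^8 = 1.265616×10^9 km.
Semi-major axis of the transfer orbit: a_t = (2.63296×10^8 + 1.265616×10^9)/2 = 7.64456×10^8 km.
The half-period of the transfer ellipse is t = π√(a_t³/μ) = 1.8228×10^8 s.
Target angular speed ω₂ = √(μ/r₂³) = 8.0906×10^-9 rad/s.
Angle swept by the target during transfer: ω₂·t = 1.4748 rad = 84.50°.
Arrival is 180° from departure on the ellipse, so φ = 180° − 84.50° = 95.50°.

φ = 95.50°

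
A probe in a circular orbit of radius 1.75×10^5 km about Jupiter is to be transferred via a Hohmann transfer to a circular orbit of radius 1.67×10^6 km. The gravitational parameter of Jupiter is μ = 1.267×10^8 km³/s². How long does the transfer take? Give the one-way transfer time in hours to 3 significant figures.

Transfer-ellipse semi-major axis a_t = (r₁ + r₂)/2 = (1.750×10^5 + 1.670×10^6)/2 = 9.225×10^5 km.
Transfer time t = π√(a_t³/μ) = π√((9.225×10^5)³ / 1.267×10^8) = 2.473×10^5 s.
Converting: 2.473×10^5 s ÷ 3600 s/hour = 68.7 hours.

t = 68.7 hours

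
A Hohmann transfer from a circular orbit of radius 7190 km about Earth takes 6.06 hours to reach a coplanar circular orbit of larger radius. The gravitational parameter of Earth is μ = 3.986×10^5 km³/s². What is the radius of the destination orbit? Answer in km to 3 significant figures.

Transfer time t = 6.06 hours = 21816 s, and t = π√(a_t³/μ).
So a_t = (μ t²/π²)^(1/3) = (3.986×10^5 × (21816)² / π²)^(1/3) = 26787 km.
Since a_t = (r₁ + r₂)/2, r₂ = 2a_t − r₁ = 2×26787 − 7190 = 46384 km.

r₂ = 46400 km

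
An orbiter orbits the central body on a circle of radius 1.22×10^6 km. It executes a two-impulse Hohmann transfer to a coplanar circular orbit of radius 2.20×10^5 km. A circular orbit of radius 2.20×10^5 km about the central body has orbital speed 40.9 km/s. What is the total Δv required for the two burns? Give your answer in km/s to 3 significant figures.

Δv = 20.1 km/s

From the circular-orbit relation v² = μ/r at r = 2.20×10^5 km: μ = v²r = (40.9)² × 2.20×10^5 = 3.68018×10^8 km³/s².
The Hohmann ellipse has a_t = (r₁ + r₂)/2 = 7.200×10^5 km.
Circular speed at r₁: v₁ = √(μ/r₁) = √(3.68018×10^8/1.220×10^6) = 17.3682 km/s.
On the transfer ellipse at r₁, vis-viva gives v_a = √[μ(2/r₁ − 1/a_t)] = 9.60063 km/s.
First burn Δv₁ = |v_a − v₁| = 7.768 km/s.
At r₂, v₂ = √(μ/r₂) = 40.90 km/s.
Transfer-orbit speed at r₂: v_p = √[μ(2/r₂ − 1/a_t)] = 53.24 km/s.
Second burn Δv₂ = |v₂ − v_p| = 12.34 km/s.
Total Δv = Δv₁ + Δv₂ = 20.11 km/s.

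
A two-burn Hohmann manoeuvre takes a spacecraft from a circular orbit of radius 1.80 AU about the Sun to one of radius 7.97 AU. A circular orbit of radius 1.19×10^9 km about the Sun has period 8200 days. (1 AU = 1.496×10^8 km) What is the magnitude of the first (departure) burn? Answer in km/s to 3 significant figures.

Δv₁ = 6.15 km/s

From Kepler's third law T² = 4π²r³/μ at r = 1.19×10^9 km, T = 8200 days = 8200 × 86400 s = 7.0848×10^8 s: μ = 4π²r³/T² = 1.32540×10^11 km³/s².
In km: r₁ = 1.80 × 1.496×10^8 = 2.6928×10^8 km; r₂ = 7.97 × 1.496×10^8 = 1.192312×10^9 km.
Transfer-ellipse semi-major axis a_t = (r₁ + r₂)/2 = (2.6928×10^8 + 1.192312×10^9)/2 = 7.30796×10^8 km.
On the circular orbit at r = 2.6928×10^8 km, v_c = √(μ/r) = 22.186 km/s.
Transfer-orbit speed at the same r (vis-viva, a = a_t): v_t = √[μ(2/r − 1/a_t)] = 28.338 km/s.
Δv₁ = |v_t − v_c| = |28.338 − 22.186| = 6.152 km/s.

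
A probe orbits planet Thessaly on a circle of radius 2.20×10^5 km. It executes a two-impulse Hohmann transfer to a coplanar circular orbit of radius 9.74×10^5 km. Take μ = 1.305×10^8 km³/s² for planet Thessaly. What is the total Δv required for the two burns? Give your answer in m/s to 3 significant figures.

Δv = 11300 m/s

Transfer-ellipse semi-major axis a_t = (r₁ + r₂)/2 = (2.200×10^5 + 9.740×10^5)/2 = 5.970×10^5 km.
Circular speed at r₁: v₁ = √(μ/r₁) = √(1.305×10^8/2.200×10^5) = 24.355 km/s.
On the transfer ellipse at r₁, vis-viva gives v_p = √[μ(2/r₁ − 1/a_t)] = 31.109 km/s.
First burn Δv₁ = |v_p − v₁| = 6.754 km/s.
Circular speed at r₂: v₂ = √(μ/r₂) = 11.575 km/s.
Transfer-orbit speed at r₂: v_a = √[μ(2/r₂ − 1/a_t)] = 7.0267 km/s.
Second burn Δv₂ = |v₂ − v_a| = 4.548 km/s.
Δv = Δv₁ + Δv₂ = 6.754 + 4.548 = 11.30 km/s.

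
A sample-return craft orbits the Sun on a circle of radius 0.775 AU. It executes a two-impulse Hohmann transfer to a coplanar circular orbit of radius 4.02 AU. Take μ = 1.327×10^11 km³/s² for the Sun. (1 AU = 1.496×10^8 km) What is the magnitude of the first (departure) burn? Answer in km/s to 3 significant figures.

Δv₁ = 9.98 km/s

In km: r₁ = 0.775 × 1.496×10^8 = 1.1594×10^8 km; r₂ = 4.02 × 1.496×10^8 = 6.01392×10^8 km.
Transfer-ellipse semi-major axis a_t = (r₁ + r₂)/2 = (1.1594×10^8 + 6.01392×10^8)/2 = 3.58666×10^8 km.
Circular speed at r = 1.1594×10^8 km: v_c = √(μ/r) = 33.831 km/s.
Transfer-orbit speed at the same r (vis-viva, a = a_t): v_t = √[μ(2/r − 1/a_t)] = 43.808 km/s.
Δv₁ = |v_t − v_c| = |43.808 − 33.831| = 9.977 km/s.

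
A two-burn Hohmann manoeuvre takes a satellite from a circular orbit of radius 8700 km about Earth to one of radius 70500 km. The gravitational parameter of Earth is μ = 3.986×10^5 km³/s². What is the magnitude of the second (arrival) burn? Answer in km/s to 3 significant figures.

Δv₂ = 1.26 km/s

The Hohmann ellipse has a_t = (r₁ + r₂)/2 = 39600 km.
On the circular orbit at r = 70500 km, v_c = √(μ/r) = 2.378 km/s.
Transfer-orbit speed at the same r (vis-viva, a = a_t): v_t = √[μ(2/r − 1/a_t)] = 1.115 km/s.
Δv₂ = |v_t − v_c| = |1.115 − 2.378| = 1.263 km/s.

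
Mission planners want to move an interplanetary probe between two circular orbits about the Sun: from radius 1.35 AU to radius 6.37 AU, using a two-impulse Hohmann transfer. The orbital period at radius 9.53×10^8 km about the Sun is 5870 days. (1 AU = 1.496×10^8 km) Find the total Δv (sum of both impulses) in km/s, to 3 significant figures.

From Kepler's third law T² = 4π²r³/μ at r = 9.53×10^8 km, T = 5870 days = 5870 × 86400 s = 5.07168×10^8 s: μ = 4π²r³/T² = 1.32842×10^11 km³/s².
In km: r₁ = 1.35 × 1.496×10^8 = 2.0196×10^8 km; r₂ = 6.37 × 1.496×10^8 = 9.52952×10^8 km.
Transfer-ellipse semi-major axis a_t = (r₁ + r₂)/2 = (2.0196×10^8 + 9.52952×10^8)/2 = 5.77456×10^8 km.
At r₁ the circular-orbit speed is v₁ = √(μ/r₁) = 25.65 km/s.
Transfer-orbit speed at r₁ (vis-viva equation): v_p = √[μ(2/r₁ − 1/a_t)] = 32.95 km/s.
First burn Δv₁ = |v_p − v₁| = 7.300 km/s.
Circular speed at r₂: v₂ = √(μ/r₂) = 11.8068 km/s.
Transfer-orbit speed at r₂: v_a = √[μ(2/r₂ − 1/a_t)] = 6.98241 km/s.
Second burn Δv₂ = |v₂ − v_a| = 4.824 km/s.
Total Δv = Δv₁ + Δv₂ = 12.12 km/s.

Δv = 12.1 km/s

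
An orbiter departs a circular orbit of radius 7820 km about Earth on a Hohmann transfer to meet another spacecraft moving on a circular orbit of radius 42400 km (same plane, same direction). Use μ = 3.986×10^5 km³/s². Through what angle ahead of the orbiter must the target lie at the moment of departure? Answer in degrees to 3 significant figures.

The Hohmann ellipse has a_t = (r₁ + r₂)/2 = 25110 km.
Transfer time t = π√(a_t³/μ) = 19799.37 s.
Target angular speed ω₂ = √(μ/r₂³) = 7.231358×10^-5 rad/s.
Angle swept by the target during transfer: ω₂·t = 1.43176 rad = 82.03°.
Arrival is 180° from departure on the ellipse, so φ = 180° − 82.03° = 98.0°.

φ = 98.0°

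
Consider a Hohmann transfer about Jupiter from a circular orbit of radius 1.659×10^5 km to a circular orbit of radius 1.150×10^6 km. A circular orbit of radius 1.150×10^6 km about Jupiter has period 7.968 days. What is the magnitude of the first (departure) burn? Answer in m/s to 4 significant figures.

Δv₁ = 8900 m/s

From Kepler's third law T² = 4π²r³/μ at r = 1.150×10^6 km, T = 7.968 days = 7.968 × 86400 s = 6.884352×10^5 s: μ = 4π²r³/T² = 1.26686×10^8 km³/s².
Transfer-ellipse semi-major axis a_t = (r₁ + r₂)/2 = (1.659×10^5 + 1.150×10^6)/2 = 6.5795×10^5 km.
Circular speed at r = 1.659×10^5 km: v_c = √(μ/r) = 27.63 km/s.
Transfer-orbit speed at the same r (vis-viva, a = a_t): v_t = √[μ(2/r − 1/a_t)] = 36.53 km/s.
Δv₁ = |v_t − v_c| = |36.53 − 27.63| = 8.900 km/s.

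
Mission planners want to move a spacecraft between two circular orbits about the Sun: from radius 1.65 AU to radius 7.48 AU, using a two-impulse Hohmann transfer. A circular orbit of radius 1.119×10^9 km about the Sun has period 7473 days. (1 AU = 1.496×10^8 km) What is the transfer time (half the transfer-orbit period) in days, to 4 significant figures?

From Kepler's third law T² = 4π²r³/μ at r = 1.119×10^9 km, T = 7473 days = 7473 × 86400 s = 6.456672×10^8 s: μ = 4π²r³/T² = 1.32688×10^11 km³/s².
In km: r₁ = 1.65 × 1.496×10^8 = 2.4684×10^8 km; r₂ = 7.48 × 1.496×10^8 = 1.119008×10^9 km.
Semi-major axis of the transfer orbit: a_t = (2.4684×10^8 + 1.119008×10^9)/2 = 6.82924×10^8 km.
Half the transfer-orbit period gives t = π√(a_t³/μ) = 1.539×10^8 s.
Converting: 1.539×10^8 s ÷ 86400 s/day = 1781 days.

t = 1781 days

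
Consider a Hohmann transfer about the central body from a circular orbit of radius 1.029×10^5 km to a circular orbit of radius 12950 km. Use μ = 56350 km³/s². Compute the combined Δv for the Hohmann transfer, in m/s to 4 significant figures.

Δv = 1084 m/s

Semi-major axis of the transfer orbit: a_t = (1.029×10^5 + 12950)/2 = 57925 km.
At r₁ the circular-orbit speed is v₁ = √(μ/r₁) = 0.7400 km/s.
On the transfer ellipse at r₁, vis-viva equation gives v_a = √[μ(2/r₁ − 1/a_t)] = 0.3499 km/s.
First burn Δv₁ = |v_a − v₁| = 0.3901 km/s.
At r₂, v₂ = √(μ/r₂) = 2.0860 km/s.
Transfer-orbit speed at r₂: v_p = √[μ(2/r₂ − 1/a_t)] = 2.7803 km/s.
Second burn Δv₂ = |v₂ − v_p| = 0.6943 km/s.
Total Δv = Δv₁ + Δv₂ = 1.084 km/s.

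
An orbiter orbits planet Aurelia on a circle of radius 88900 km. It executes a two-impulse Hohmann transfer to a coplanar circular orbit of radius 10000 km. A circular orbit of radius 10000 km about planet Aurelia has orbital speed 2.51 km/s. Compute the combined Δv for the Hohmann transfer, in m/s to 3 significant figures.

From the circular-orbit relation v² = μ/r at r = 10000 km: μ = v²r = (2.51)² × 10000 = 63001.0 km³/s².
Transfer-ellipse semi-major axis a_t = (r₁ + r₂)/2 = (88900 + 10000)/2 = 49450 km.
Circular speed at r₁: v₁ = √(μ/r₁) = √(63001.0/88900) = 0.84183 km/s.
On the transfer ellipse at r₁, vis-viva equation gives v_a = √[μ(2/r₁ − 1/a_t)] = 0.37856 km/s.
First burn Δv₁ = |v_a − v₁| = 0.4633 km/s.
Circular speed at r₂: v₂ = √(μ/r₂) = 2.5100 km/s.
Transfer-orbit speed at r₂: v_p = √[μ(2/r₂ − 1/a_t)] = 3.3654 km/s.
Second burn Δv₂ = |v₂ − v_p| = 0.8554 km/s.
Δv = Δv₁ + Δv₂ = 0.4633 + 0.8554 = 1.319 km/s.

Δv = 1320 m/s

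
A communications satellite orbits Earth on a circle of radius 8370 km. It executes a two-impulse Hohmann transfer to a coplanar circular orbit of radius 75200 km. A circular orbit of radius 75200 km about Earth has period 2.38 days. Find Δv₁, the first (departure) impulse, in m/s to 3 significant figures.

Δv₁ = 2350 m/s

From Kepler's third law T² = 4π²r³/μ at r = 75200 km, T = 2.38 days = 2.38 × 86400 s = 2.05632×10^5 s: μ = 4π²r³/T² = 3.97038×10^5 km³/s².
The Hohmann ellipse has a_t = (r₁ + r₂)/2 = 41785 km.
On the circular orbit at r = 8370 km, v_c = √(μ/r) = 6.8874 km/s.
Vis-viva on the transfer ellipse at r = 8370 km gives v_t = √[μ(2/r − 1/a_t)] = 9.2396 km/s.
Δv₁ = |v_t − v_c| = |9.2396 − 6.8874| = 2.352 km/s.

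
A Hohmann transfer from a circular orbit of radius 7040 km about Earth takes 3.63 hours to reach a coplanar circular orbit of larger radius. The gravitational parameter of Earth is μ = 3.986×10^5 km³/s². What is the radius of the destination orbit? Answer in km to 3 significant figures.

r₂ = 31000 km

Transfer time t = 3.63 hours = 13068 s, and t = π√(a_t³/μ).
So a_t = (μ t²/π²)^(1/3) = (3.986×10^5 × (13068)² / π²)^(1/3) = 19035 km.
Since a_t = (r₁ + r₂)/2, r₂ = 2a_t − r₁ = 2×19035 − 7040 = 31030 km.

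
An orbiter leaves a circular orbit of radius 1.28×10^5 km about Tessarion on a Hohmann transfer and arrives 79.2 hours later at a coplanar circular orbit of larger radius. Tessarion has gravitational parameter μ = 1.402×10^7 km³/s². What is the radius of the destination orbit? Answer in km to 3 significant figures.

Transfer time t = 79.2 hours = 2.8512×10^5 s, and t = π√(a_t³/μ).
So a_t = (μ t²/π²)^(1/3) = (1.402×10^7 × (2.8512×10^5)² / π²)^(1/3) = 4.8697×10^5 km.
Since a_t = (r₁ + r₂)/2, r₂ = 2a_t − r₁ = 2×4.8697×10^5 − 1.280×10^5 = 8.4594×10^5 km.

r₂ = 8.46×10^5 km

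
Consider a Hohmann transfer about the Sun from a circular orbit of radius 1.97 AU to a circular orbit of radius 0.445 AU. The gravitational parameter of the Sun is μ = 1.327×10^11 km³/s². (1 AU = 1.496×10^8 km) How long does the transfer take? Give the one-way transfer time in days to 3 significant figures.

In km: r₁ = 1.97 × 1.496×10^8 = 2.94712×10^8 km; r₂ = 0.445 × 1.496×10^8 = 6.6572×10^7 km.
The Hohmann ellipse has a_t = (r₁ + r₂)/2 = 1.80642×10^8 km.
Half the transfer-orbit period gives t = π√(a_t³/μ) = 2.094×10^7 s.
Converting: 2.094×10^7 s ÷ 86400 s/day = 242 days.

t = 242 days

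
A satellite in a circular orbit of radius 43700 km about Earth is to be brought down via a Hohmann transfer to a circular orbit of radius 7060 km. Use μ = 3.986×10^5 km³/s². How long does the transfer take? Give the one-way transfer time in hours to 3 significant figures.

Transfer-ellipse semi-major axis a_t = (r₁ + r₂)/2 = (43700 + 7060)/2 = 25380 km.
By Kepler's third law the transfer-orbit period is T = 2π√(a_t³/μ), so t = T/2 = 20120 s.
Converting: 20120 s ÷ 3600 s/hour = 5.59 hours.

t = 5.59 hours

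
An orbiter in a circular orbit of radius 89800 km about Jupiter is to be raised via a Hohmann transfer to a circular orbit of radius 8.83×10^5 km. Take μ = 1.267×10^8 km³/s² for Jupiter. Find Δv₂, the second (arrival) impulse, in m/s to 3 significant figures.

Δv₂ = 6830 m/s

Transfer-ellipse semi-major axis a_t = (r₁ + r₂)/2 = (89800 + 8.830×10^5)/2 = 4.864×10^5 km.
Circular speed at r = 8.830×10^5 km: v_c = √(μ/r) = 11.979 km/s.
Transfer-orbit speed at the same r (vis-viva, a = a_t): v_t = √[μ(2/r − 1/a_t)] = 5.1469 km/s.
Δv₂ = |v_t − v_c| = |5.1469 − 11.979| = 6.832 km/s.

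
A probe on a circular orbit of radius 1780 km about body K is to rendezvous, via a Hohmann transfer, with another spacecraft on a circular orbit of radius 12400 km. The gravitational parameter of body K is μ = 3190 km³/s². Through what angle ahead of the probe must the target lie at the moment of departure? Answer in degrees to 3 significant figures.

φ = 102°

Transfer-ellipse semi-major axis a_t = (r₁ + r₂)/2 = (1780 + 12400)/2 = 7090 km.
The half-period of the transfer ellipse is t = π√(a_t³/μ) = 33210 s.
The target's mean motion on its circular orbit is ω₂ = √(μ/r₂³) = 4.090×10^-5 rad/s.
Angle swept by the target during transfer: ω₂·t = 1.3583 rad = 77.82°.
Arrival is 180° from departure on the ellipse, so φ = 180° − 77.82° = 102°.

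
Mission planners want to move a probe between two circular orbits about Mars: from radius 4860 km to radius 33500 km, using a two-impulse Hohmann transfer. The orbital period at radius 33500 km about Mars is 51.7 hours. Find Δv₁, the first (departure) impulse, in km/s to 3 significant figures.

Δv₁ = 0.955 km/s

From Kepler's third law T² = 4π²r³/μ at r = 33500 km, T = 51.7 hours = 51.7 × 3600 s = 1.8612×10^5 s: μ = 4π²r³/T² = 42845.8 km³/s².
Semi-major axis of the transfer orbit: a_t = (4860 + 33500)/2 = 19180 km.
Circular speed at r = 4860 km: v_c = √(μ/r) = 2.96918 km/s.
Transfer-orbit speed at the same r (vis-viva, a = a_t): v_t = √[μ(2/r − 1/a_t)] = 3.92405 km/s.
Δv₁ = |v_t − v_c| = |3.92405 − 2.96918| = 0.9549 km/s.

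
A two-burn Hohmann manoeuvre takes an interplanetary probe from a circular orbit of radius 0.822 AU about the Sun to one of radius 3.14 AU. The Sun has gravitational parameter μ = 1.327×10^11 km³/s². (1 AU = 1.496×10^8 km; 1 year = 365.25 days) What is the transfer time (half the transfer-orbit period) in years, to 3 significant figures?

In km: r₁ = 0.822 × 1.496×10^8 = 1.229712×10^8 km; r₂ = 3.14 × 1.496×10^8 = 4.69744×10^8 km.
The Hohmann ellipse has a_t = (r₁ + r₂)/2 = 2.963576×10^8 km.
By Kepler's third law the transfer-orbit period is T = 2π√(a_t³/μ), so t = T/2 = 4.400×10^7 s.
Converting: 4.400×10^7 s ÷ 3.15576×10^7 s/year (365.25 × 86400) = 1.39 years.

t = 1.39 years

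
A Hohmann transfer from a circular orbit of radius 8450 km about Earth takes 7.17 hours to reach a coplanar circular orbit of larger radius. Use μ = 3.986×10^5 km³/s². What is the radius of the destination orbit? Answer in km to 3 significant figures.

r₂ = 51500 km

Transfer time t = 7.17 hours = 25812 s, and t = π√(a_t³/μ).
So a_t = (μ t²/π²)^(1/3) = (3.986×10^5 × (25812)² / π²)^(1/3) = 29966 km.
Since a_t = (r₁ + r₂)/2, r₂ = 2a_t − r₁ = 2×29966 − 8450 = 51482 km.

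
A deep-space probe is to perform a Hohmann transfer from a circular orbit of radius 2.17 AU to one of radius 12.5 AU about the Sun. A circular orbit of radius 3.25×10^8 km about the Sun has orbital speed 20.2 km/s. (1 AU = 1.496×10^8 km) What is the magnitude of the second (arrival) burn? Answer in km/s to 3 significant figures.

From the circular-orbit relation v² = μ/r at r = 3.25×10^8 km: μ = v²r = (20.2)² × 3.25×10^8 = 1.32613×10^11 km³/s².
In km: r₁ = 2.17 × 1.496×10^8 = 3.24632×10^8 km; r₂ = 12.5 × 1.496×10^8 = 1.870×10^9 km.
Semi-major axis of the transfer orbit: a_t = (3.24632×10^8 + 1.870×10^9)/2 = 1.097316×10^9 km.
Circular speed at r = 1.870×10^9 km: v_c = √(μ/r) = 8.421 km/s.
Vis-viva on the transfer ellipse at r = 1.870×10^9 km gives v_t = √[μ(2/r − 1/a_t)] = 4.580 km/s.
Δv₂ = |v_t − v_c| = |4.580 − 8.421| = 3.841 km/s.

Δv₂ = 3.84 km/s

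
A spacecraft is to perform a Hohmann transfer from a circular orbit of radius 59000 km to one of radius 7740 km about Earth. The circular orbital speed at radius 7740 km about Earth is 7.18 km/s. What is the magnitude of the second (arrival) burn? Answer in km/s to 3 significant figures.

From the circular-orbit relation v² = μ/r at r = 7740 km: μ = v²r = (7.18)² × 7740 = 3.99016×10^5 km³/s².
Semi-major axis of the transfer orbit: a_t = (59000 + 7740)/2 = 33370 km.
Circular speed at r = 7740 km: v_c = √(μ/r) = 7.180 km/s.
Transfer-orbit speed at the same r (vis-viva, a = a_t): v_t = √[μ(2/r − 1/a_t)] = 9.547 km/s.
Δv₂ = |v_t − v_c| = |9.547 − 7.180| = 2.367 km/s.

Δv₂ = 2.37 km/s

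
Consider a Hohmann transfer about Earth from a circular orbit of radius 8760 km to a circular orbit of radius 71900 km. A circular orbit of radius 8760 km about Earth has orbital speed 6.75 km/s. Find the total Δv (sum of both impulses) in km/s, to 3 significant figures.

Δv = 3.52 km/s

From the circular-orbit relation v² = μ/r at r = 8760 km: μ = v²r = (6.75)² × 8760 = 3.99128×10^5 km³/s².
The Hohmann ellipse has a_t = (r₁ + r₂)/2 = 40330 km.
Circular speed at r₁: v₁ = √(μ/r₁) = √(3.99128×10^5/8760) = 6.750 km/s.
On the transfer ellipse at r₁, vis-viva equation gives v_p = √[μ(2/r₁ − 1/a_t)] = 9.013 km/s.
First burn Δv₁ = |v_p − v₁| = 2.263 km/s.
Circular speed at r₂: v₂ = √(μ/r₂) = 2.356 km/s.
Transfer-orbit speed at r₂: v_a = √[μ(2/r₂ − 1/a_t)] = 1.098 km/s.
Second burn Δv₂ = |v₂ − v_a| = 1.258 km/s.
Total Δv = Δv₁ + Δv₂ = 3.521 km/s.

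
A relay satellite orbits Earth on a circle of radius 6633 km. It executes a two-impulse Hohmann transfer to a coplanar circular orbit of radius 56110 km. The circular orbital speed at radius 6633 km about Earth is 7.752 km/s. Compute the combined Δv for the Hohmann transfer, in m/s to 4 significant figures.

Δv = 4055 m/s

From the circular-orbit relation v² = μ/r at r = 6633 km: μ = v²r = (7.752)² × 6633 = 3.98600×10^5 km³/s².
The Hohmann ellipse has a_t = (r₁ + r₂)/2 = 31371.5 km.
At r₁ the circular-orbit speed is v₁ = √(μ/r₁) = 7.7520 km/s.
Transfer-orbit speed at r₁ (vis-viva): v_p = √[μ(2/r₁ − 1/a_t)] = 10.367 km/s.
First burn Δv₁ = |v_p − v₁| = 2.615 km/s.
Circular speed at r₂: v₂ = √(μ/r₂) = 2.6653 km/s.
Transfer-orbit speed at r₂: v_a = √[μ(2/r₂ − 1/a_t)] = 1.2256 km/s.
Second burn Δv₂ = |v₂ − v_a| = 1.440 km/s.
Total Δv = Δv₁ + Δv₂ = 4.055 km/s.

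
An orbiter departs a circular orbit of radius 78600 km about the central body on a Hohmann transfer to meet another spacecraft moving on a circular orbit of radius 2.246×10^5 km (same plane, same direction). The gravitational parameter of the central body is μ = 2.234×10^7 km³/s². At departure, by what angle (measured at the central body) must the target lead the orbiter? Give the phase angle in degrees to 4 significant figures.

Transfer-ellipse semi-major axis a_t = (r₁ + r₂)/2 = (78600 + 2.246×10^5)/2 = 1.516×10^5 km.
The half-period of the transfer ellipse is t = π√(a_t³/μ) = 39233.5 s.
Target angular speed ω₂ = √(μ/r₂³) = 4.44045×10^-5 rad/s.
Angle swept by the target during transfer: ω₂·t = 1.74214 rad = 99.82°.
The orbiter traverses 180° on the transfer ellipse, so the target must lead by 180° − 99.82° = 80.18°.

φ = 80.18°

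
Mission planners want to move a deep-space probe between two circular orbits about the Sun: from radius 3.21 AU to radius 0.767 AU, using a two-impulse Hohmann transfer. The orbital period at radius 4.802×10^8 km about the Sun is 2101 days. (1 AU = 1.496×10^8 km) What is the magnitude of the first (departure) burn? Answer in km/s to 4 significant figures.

Δv₁ = 6.298 km/s

From Kepler's third law T² = 4π²r³/μ at r = 4.802×10^8 km, T = 2101 days = 2101 × 86400 s = 1.815264×10^8 s: μ = 4π²r³/T² = 1.32662×10^11 km³/s².
In km: r₁ = 3.21 × 1.496×10^8 = 4.80216×10^8 km; r₂ = 0.767 × 1.496×10^8 = 1.147432×10^8 km.
Transfer-ellipse semi-major axis a_t = (r₁ + r₂)/2 = (4.80216×10^8 + 1.147432×10^8)/2 = 2.974796×10^8 km.
Circular speed at r = 4.80216×10^8 km: v_c = √(μ/r) = 16.621 km/s.
Transfer-orbit speed at the same r (vis-viva, a = a_t): v_t = √[μ(2/r − 1/a_t)] = 10.323 km/s.
Δv₁ = |v_t − v_c| = |10.323 − 16.621| = 6.298 km/s.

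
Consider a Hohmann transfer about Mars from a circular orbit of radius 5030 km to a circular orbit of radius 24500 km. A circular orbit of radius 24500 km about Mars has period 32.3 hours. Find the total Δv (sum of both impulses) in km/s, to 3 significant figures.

Δv = 1.39 km/s

From Kepler's third law T² = 4π²r³/μ at r = 24500 km, T = 32.3 hours = 32.3 × 3600 s = 1.1628×10^5 s: μ = 4π²r³/T² = 42938.6 km³/s².
Transfer-ellipse semi-major axis a_t = (r₁ + r₂)/2 = (5030 + 24500)/2 = 14765 km.
Circular speed at r₁: v₁ = √(μ/r₁) = √(42938.6/5030) = 2.9217 km/s.
On the transfer ellipse at r₁, v² = μ(2/r − 1/a) gives v_p = √[μ(2/r₁ − 1/a_t)] = 3.7636 km/s.
First burn Δv₁ = |v_p − v₁| = 0.8419 km/s.
At r₂, v₂ = √(μ/r₂) = 1.3239 km/s.
Transfer-orbit speed at r₂: v_a = √[μ(2/r₂ − 1/a_t)] = 0.77270 km/s.
Second burn Δv₂ = |v₂ − v_a| = 0.5512 km/s.
Total Δv = Δv₁ + Δv₂ = 1.393 km/s.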